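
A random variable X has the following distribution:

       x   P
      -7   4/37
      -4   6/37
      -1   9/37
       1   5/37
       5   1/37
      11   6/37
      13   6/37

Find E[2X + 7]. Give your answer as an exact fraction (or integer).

445/37

E[2x+7] = (4/37)·(-7) + (6/37)·(-1) + (9/37)·5 + (5/37)·9 + (1/37)·17 + (6/37)·29 + (6/37)·33
     = 445/37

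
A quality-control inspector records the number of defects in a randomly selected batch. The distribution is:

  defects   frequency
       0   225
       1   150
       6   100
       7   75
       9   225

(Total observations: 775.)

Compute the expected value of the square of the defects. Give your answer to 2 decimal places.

Total = 775, so P(defects=0) = 225/775, etc.
E[X²] = (9/31)·0 + (6/31)·1 + (4/31)·36 + (3/31)·49 + (9/31)·81
     = 1026/31 ≈ 33.10

33.10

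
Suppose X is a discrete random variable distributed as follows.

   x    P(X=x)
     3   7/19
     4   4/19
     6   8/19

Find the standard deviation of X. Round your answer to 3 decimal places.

E[X] = 85/19, E[X²] = 415/19
Var(X) = E[X²] − (E[X])² = 415/19 − 7225/361 = 660/361
SD(X) = √(660/361) ≈ 1.352

1.352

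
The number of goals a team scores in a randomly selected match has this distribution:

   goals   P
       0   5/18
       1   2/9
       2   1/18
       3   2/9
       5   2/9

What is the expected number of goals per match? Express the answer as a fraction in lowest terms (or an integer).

E[X] = (5/18)·0 + (2/9)·1 + (1/18)·2 + (2/9)·3 + (2/9)·5
     = 19/9

19/9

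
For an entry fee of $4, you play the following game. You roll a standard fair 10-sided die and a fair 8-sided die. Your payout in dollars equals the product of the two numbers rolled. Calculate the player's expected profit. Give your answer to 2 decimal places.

Distribution of the product of the two numbers rolled: 1 w.p. 1/80, 2 w.p. 1/40, 3 w.p. 1/40, 4 w.p. 3/80, 5 w.p. 1/40, 6 w.p. 1/20, …
E[payout] = (1/80)·1 + (1/40)·2 + (1/40)·3 + (3/80)·4 + (1/40)·5 + (1/20)·6 + (1/40)·7 + (1/20)·8 + (1/40)·9 + (3/80)·10 + (1/20)·12 + (1/40)·14 + (1/40)·15 + (3/80)·16 + (3/80)·18 + (3/80)·20 + (1/40)·21 + (1/20)·24 + (1/80)·25 + (1/80)·27 + (1/40)·28 + (3/80)·30 + (1/40)·32 + (1/40)·35 + (1/40)·36 + (3/80)·40 + (1/40)·42 + (1/80)·45 + (1/40)·48 + (1/80)·49 + (1/80)·50 + (1/80)·54 + (1/40)·56 + (1/80)·60 + (1/80)·63 + (1/80)·64 + (1/80)·70 + (1/80)·72 + (1/80)·80 = 99/4
Expected profit = 99/4 − 4 = 83/4 ≈ $20.75

$20.75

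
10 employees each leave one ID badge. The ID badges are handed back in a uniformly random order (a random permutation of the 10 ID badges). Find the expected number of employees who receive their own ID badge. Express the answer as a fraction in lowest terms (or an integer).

Let Xᵢ = 1 if person i gets their own ID badge. For each i, P(Xᵢ=1) = 1/10.
By linearity of expectation, E[X₁+…+X_10] = 10·(1/10) = 1.

1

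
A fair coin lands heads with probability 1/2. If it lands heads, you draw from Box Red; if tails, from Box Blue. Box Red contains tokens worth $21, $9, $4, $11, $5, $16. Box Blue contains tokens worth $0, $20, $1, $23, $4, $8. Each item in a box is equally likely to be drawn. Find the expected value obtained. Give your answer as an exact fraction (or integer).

61/6 dollars

E[X | Box Red] = (21 + 9 + 4 + 11 + 5 + 16)/6 = 11
E[X | Box Blue] = (0 + 20 + 1 + 23 + 4 + 8)/6 = 28/3
E[X] = (1/2)·11 + (1/2)·28/3 = 61/6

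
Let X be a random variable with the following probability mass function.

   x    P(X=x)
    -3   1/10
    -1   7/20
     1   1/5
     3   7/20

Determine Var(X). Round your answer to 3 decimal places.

E[X] = (1/10)·(-3) + (7/20)·(-1) + (1/5)·1 + (7/20)·3 = 3/5
E[X²] = (1/10)·9 + (7/20)·1 + (1/5)·1 + (7/20)·9 = 23/5
Var(X) = 23/5 − (3/5)² = 106/25 ≈ 4.240

4.240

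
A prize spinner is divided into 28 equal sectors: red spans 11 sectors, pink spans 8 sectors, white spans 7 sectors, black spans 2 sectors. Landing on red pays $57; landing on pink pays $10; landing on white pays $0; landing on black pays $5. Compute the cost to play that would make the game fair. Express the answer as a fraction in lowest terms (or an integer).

717/28 dollars

E[payout] = (11/28)·57 + (8/28)·10 + (7/28)·0 + (2/28)·5 = 717/28
Fair fee = E[payout] = 717/28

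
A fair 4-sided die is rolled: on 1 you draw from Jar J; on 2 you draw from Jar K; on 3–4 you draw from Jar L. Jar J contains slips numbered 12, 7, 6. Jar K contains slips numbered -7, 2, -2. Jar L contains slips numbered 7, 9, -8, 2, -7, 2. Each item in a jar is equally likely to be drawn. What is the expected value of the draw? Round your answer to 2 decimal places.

E[X | Jar J] = (12 + 7 + 6)/3 = 25/3
E[X | Jar K] = (-7 + 2 − 2)/3 = -7/3
E[X | Jar L] = (7 + 9 − 8 + 2 − 7 + 2)/6 = 5/6
E[X] = (1/4)·25/3 + (1/4)·(-7/3) + (1/2)·5/6 = 23/12 ≈ 1.92

1.92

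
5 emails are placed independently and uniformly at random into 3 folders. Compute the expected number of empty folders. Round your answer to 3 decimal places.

Let Xⱼ=1 if folder j is empty. P(Xⱼ=1) = ((3-1)/3)^5 = 32/243.
By linearity, E[#empty] = 3·32/243 = 32/81.
≈ 0.395

0.395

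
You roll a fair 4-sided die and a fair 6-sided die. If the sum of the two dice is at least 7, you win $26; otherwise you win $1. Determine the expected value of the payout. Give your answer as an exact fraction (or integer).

137/12 dollars

E[payout] = (7/12)·1 + (5/12)·26 = 137/12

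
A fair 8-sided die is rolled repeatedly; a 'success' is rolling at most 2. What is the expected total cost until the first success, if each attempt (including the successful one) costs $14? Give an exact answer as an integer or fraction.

E[#attempts] = 1/p = 4; E[cost] = 14·4 = 56.

$56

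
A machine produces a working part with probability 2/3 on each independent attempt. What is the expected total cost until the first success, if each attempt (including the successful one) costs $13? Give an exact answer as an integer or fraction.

E[#attempts] = 1/p = 3/2; E[cost] = 13·3/2 = 39/2.

39/2 dollars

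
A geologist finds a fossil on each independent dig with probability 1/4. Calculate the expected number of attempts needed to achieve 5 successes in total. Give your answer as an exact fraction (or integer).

20

By linearity (sum of 5 independent geometric waits), E[trials] = 5/p = 5/(1/4) = 20.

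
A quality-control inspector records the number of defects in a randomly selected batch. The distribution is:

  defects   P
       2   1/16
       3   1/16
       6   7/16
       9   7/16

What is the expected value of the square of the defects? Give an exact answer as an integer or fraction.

52

E[X²] = (1/16)·4 + (1/16)·9 + (7/16)·36 + (7/16)·81
     = 52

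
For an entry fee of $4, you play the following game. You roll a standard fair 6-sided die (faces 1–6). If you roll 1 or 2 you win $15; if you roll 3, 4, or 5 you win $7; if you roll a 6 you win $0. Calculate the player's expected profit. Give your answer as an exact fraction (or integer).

9/2 dollars

E[payout] = (1/6)·0 + (1/2)·7 + (1/3)·15 = 17/2
Expected profit = 17/2 − 4 = 9/2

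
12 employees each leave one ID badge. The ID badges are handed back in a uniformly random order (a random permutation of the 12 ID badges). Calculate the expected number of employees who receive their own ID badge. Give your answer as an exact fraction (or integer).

1

Let Xᵢ = 1 if person i gets their own ID badge. For each i, P(Xᵢ=1) = 1/12.
By linearity of expectation, E[X₁+…+X_12] = 12·(1/12) = 1.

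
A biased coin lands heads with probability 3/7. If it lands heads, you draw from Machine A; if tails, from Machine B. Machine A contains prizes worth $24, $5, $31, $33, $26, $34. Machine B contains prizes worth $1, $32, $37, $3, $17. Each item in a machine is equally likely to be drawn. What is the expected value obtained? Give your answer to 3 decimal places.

$21.214

E[X | Machine A] = (24 + 5 + 31 + 33 + 26 + 34)/6 = 51/2
E[X | Machine B] = (1 + 32 + 37 + 3 + 17)/5 = 18
E[X] = (3/7)·51/2 + (4/7)·18 = 297/14 ≈ 21.214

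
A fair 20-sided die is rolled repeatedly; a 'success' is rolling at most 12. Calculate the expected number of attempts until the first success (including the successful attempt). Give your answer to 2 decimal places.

For a geometric distribution, E[trials] = 1/p = 1/(3/5) = 5/3.
≈ 1.67

1.67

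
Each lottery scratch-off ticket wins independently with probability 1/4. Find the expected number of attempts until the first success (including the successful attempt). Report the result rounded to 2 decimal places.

For a geometric distribution, E[trials] = 1/p = 1/(1/4) = 4.
≈ 4.00

4.00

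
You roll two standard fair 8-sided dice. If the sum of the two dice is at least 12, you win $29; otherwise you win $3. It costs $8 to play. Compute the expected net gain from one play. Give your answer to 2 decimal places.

$1.09

E[payout] = (49/64)·3 + (15/64)·29 = 291/32
Expected profit = 291/32 − 8 = 35/32 ≈ $1.09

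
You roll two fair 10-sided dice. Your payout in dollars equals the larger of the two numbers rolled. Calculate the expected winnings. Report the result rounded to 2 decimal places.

$7.15

Distribution of the larger of the two numbers rolled: 1 w.p. 1/100, 2 w.p. 3/100, 3 w.p. 1/20, 4 w.p. 7/100, 5 w.p. 9/100, 6 w.p. 11/100, …
E[payout] = (1/100)·1 + (3/100)·2 + (1/20)·3 + (7/100)·4 + (9/100)·5 + (11/100)·6 + (13/100)·7 + (3/20)·8 + (17/100)·9 + (19/100)·10 = 143/20
≈ $7.15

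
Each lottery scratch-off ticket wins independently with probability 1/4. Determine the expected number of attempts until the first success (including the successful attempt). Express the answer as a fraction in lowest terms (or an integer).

4

For a geometric distribution, E[trials] = 1/p = 1/(1/4) = 4.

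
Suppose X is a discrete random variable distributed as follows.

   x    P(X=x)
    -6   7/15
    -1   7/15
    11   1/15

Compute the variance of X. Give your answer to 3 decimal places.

18.916

E[X] = (7/15)·(-6) + (7/15)·(-1) + (1/15)·11 = -38/15
E[X²] = (7/15)·36 + (7/15)·1 + (1/15)·121 = 76/3
Var(X) = 76/3 − (-38/15)² = 4256/225 ≈ 18.916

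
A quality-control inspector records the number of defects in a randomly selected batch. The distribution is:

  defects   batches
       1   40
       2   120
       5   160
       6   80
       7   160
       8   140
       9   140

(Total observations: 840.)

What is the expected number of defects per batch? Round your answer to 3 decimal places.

6.024

Total = 840, so P(defects=1) = 40/840, etc.
E[X] = (1/21)·1 + (1/7)·2 + (4/21)·5 + (2/21)·6 + (4/21)·7 + (1/6)·8 + (1/6)·9
     = 253/42 ≈ 6.024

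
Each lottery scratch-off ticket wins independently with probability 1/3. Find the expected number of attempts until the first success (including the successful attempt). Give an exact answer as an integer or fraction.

3

For a geometric distribution, E[trials] = 1/p = 1/(1/3) = 3.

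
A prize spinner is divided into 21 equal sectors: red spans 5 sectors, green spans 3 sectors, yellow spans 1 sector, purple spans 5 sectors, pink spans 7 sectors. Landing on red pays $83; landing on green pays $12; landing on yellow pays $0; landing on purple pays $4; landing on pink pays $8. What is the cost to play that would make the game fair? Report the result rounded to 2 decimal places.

$25.10

E[payout] = (5/21)·83 + (3/21)·12 + (1/21)·0 + (5/21)·4 + (7/21)·8 = 527/21
Fair fee = E[payout] = 527/21 ≈ $25.10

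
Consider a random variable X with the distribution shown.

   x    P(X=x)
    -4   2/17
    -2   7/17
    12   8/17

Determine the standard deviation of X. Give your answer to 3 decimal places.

E[X] = 74/17, E[X²] = 1212/17
Var(X) = E[X²] − (E[X])² = 1212/17 − 5476/289 = 15128/289
SD(X) = √(15128/289) ≈ 7.235

7.235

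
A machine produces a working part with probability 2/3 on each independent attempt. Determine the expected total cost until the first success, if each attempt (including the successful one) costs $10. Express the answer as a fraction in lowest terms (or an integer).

E[#attempts] = 1/p = 3/2; E[cost] = 10·3/2 = 15.

$15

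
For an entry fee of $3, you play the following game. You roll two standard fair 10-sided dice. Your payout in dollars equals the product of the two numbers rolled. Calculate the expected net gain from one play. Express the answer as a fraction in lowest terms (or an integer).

109/4 dollars

Distribution of the product of the two numbers rolled: 1 w.p. 1/100, 2 w.p. 1/50, 3 w.p. 1/50, 4 w.p. 3/100, 5 w.p. 1/50, 6 w.p. 1/25, …
E[payout] = (1/100)·1 + (1/50)·2 + (1/50)·3 + (3/100)·4 + (1/50)·5 + (1/25)·6 + (1/50)·7 + (1/25)·8 + (3/100)·9 + (1/25)·10 + (1/25)·12 + (1/50)·14 + (1/50)·15 + (3/100)·16 + (1/25)·18 + (1/25)·20 + (1/50)·21 + (1/25)·24 + (1/100)·25 + (1/50)·27 + (1/50)·28 + (1/25)·30 + (1/50)·32 + (1/50)·35 + (3/100)·36 + (1/25)·40 + (1/50)·42 + (1/50)·45 + (1/50)·48 + (1/100)·49 + (1/50)·50 + (1/50)·54 + (1/50)·56 + (1/50)·60 + (1/50)·63 + (1/100)·64 + (1/50)·70 + (1/50)·72 + (1/50)·80 + (1/100)·81 + (1/50)·90 + (1/100)·100 = 121/4
Expected profit = 121/4 − 3 = 109/4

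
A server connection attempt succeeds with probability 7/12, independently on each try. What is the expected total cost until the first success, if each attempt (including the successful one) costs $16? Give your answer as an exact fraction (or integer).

E[#attempts] = 1/p = 12/7; E[cost] = 16·12/7 = 192/7.

192/7 dollars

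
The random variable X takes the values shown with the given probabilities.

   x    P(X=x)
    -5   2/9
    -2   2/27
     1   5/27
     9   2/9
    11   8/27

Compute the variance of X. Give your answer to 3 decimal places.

E[X] = (2/9)·(-5) + (2/27)·(-2) + (5/27)·1 + (2/9)·9 + (8/27)·11 = 113/27
E[X²] = (2/9)·25 + (2/27)·4 + (5/27)·1 + (2/9)·81 + (8/27)·121 = 539/9
Var(X) = 539/9 − (113/27)² = 30890/729 ≈ 42.373

42.373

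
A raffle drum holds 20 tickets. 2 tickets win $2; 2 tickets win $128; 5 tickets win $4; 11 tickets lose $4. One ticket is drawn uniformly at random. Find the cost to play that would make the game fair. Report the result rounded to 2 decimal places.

E[payout] = (2/20)·2 + (2/20)·128 + (5/20)·4 + (11/20)·(-4) = 59/5
Fair fee = E[payout] = 59/5 ≈ $11.80

$11.80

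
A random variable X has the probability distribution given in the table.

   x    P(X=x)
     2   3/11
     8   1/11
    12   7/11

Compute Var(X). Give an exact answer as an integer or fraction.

2320/121

E[X] = (3/11)·2 + (1/11)·8 + (7/11)·12 = 98/11
E[X²] = (3/11)·4 + (1/11)·64 + (7/11)·144 = 1084/11
Var(X) = 1084/11 − (98/11)² = 2320/121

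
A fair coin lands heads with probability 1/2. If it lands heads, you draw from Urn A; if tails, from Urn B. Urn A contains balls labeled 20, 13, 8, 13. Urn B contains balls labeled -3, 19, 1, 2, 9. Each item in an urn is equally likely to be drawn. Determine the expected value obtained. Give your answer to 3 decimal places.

9.550

E[X | Urn A] = (20 + 13 + 8 + 13)/4 = 27/2
E[X | Urn B] = (-3 + 19 + 1 + 2 + 9)/5 = 28/5
E[X] = (1/2)·27/2 + (1/2)·28/5 = 191/20 ≈ 9.550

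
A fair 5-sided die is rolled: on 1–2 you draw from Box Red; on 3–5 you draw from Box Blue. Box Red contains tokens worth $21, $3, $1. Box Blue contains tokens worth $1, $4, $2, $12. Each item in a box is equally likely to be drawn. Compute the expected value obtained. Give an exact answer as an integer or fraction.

371/60 dollars

E[X | Box Red] = (21 + 3 + 1)/3 = 25/3
E[X | Box Blue] = (1 + 4 + 2 + 12)/4 = 19/4
E[X] = (2/5)·25/3 + (3/5)·19/4 = 371/60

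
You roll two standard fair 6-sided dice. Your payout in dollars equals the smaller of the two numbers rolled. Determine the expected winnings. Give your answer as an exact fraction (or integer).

Distribution of the smaller of the two numbers rolled: 1 w.p. 11/36, 2 w.p. 1/4, 3 w.p. 7/36, 4 w.p. 5/36, 5 w.p. 1/12, 6 w.p. 1/36
E[payout] = (11/36)·1 + (1/4)·2 + (7/36)·3 + (5/36)·4 + (1/12)·5 + (1/36)·6 = 91/36

91/36 dollars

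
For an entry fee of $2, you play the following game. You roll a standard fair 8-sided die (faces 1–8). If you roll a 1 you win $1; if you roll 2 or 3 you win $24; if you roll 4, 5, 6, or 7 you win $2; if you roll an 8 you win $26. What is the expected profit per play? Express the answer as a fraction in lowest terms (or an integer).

67/8 dollars

E[payout] = (1/8)·1 + (1/2)·2 + (1/4)·24 + (1/8)·26 = 83/8
Expected profit = 83/8 − 2 = 67/8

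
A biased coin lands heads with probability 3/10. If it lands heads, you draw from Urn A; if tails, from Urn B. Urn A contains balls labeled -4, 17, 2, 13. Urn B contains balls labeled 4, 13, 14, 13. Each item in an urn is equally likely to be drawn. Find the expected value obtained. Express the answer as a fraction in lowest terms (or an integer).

49/5

E[X | Urn A] = (-4 + 17 + 2 + 13)/4 = 7
E[X | Urn B] = (4 + 13 + 14 + 13)/4 = 11
E[X] = (3/10)·7 + (7/10)·11 = 49/5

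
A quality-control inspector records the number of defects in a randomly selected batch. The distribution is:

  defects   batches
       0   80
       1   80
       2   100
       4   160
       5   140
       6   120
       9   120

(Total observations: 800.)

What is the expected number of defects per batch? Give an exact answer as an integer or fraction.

Total = 800, so P(defects=0) = 80/800, etc.
E[X] = (1/10)·0 + (1/10)·1 + (1/8)·2 + (1/5)·4 + (7/40)·5 + (3/20)·6 + (3/20)·9
     = 171/40

171/40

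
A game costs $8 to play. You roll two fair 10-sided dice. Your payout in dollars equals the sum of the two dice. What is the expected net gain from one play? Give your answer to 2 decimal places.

$3.00

Distribution of the sum of the two dice: 2 w.p. 1/100, 3 w.p. 1/50, 4 w.p. 3/100, 5 w.p. 1/25, 6 w.p. 1/20, 7 w.p. 3/50, …
E[payout] = (1/100)·2 + (1/50)·3 + (3/100)·4 + (1/25)·5 + (1/20)·6 + (3/50)·7 + (7/100)·8 + (2/25)·9 + (9/100)·10 + (1/10)·11 + (9/100)·12 + (2/25)·13 + (7/100)·14 + (3/50)·15 + (1/20)·16 + (1/25)·17 + (3/100)·18 + (1/50)·19 + (1/100)·20 = 11
Expected profit = 11 − 8 = 3 ≈ $3.00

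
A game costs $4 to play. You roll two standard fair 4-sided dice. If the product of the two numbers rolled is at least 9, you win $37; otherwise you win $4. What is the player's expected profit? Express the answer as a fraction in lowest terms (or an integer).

33/4 dollars

E[payout] = (3/4)·4 + (1/4)·37 = 49/4
Expected profit = 49/4 − 4 = 33/4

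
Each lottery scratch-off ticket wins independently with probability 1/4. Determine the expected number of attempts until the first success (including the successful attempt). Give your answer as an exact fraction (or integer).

4

For a geometric distribution, E[trials] = 1/p = 1/(1/4) = 4.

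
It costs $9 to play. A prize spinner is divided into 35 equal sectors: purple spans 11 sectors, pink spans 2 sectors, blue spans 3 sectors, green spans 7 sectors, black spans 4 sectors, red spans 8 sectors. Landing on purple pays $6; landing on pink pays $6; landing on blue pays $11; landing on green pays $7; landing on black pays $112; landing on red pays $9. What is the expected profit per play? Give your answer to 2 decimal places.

E[payout] = (11/35)·6 + (2/35)·6 + (3/35)·11 + (7/35)·7 + (4/35)·112 + (8/35)·9 = 136/7
Expected profit = 136/7 − 9 = 73/7 ≈ $10.43

$10.43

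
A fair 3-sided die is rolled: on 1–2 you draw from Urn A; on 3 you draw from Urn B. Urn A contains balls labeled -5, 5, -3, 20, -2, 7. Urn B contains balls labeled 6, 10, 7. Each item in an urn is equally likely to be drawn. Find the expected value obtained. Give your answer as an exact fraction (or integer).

E[X | Urn A] = (-5 + 5 − 3 + 20 − 2 + 7)/6 = 11/3
E[X | Urn B] = (6 + 10 + 7)/3 = 23/3
E[X] = (2/3)·11/3 + (1/3)·23/3 = 5

5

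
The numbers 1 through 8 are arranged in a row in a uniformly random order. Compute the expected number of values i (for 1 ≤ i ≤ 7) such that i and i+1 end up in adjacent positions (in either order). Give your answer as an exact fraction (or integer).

For each i ∈ {1,…,7}, let Xᵢ = 1 if i and i+1 are adjacent. P(Xᵢ=1) = 2·(8−1)!/8! = 2/8.
By linearity, E[ΣXᵢ] = (7)·(2/8) = 7/4.

7/4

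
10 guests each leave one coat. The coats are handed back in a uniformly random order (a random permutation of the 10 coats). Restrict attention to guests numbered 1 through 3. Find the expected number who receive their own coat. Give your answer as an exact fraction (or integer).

3/10

Let Xᵢ = 1 if person i gets their own coat. For each i, P(Xᵢ=1) = 1/10.
By linearity of expectation, E[X₁+…+X_3] = 3·(1/10) = 3/10.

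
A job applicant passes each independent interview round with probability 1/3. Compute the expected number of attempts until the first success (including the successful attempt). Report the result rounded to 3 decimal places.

For a geometric distribution, E[trials] = 1/p = 1/(1/3) = 3.
≈ 3.000

3.000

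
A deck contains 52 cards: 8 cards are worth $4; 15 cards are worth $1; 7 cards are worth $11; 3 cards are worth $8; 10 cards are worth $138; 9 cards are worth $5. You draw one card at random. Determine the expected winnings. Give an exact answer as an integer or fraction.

121/4 dollars

E[payout] = (8/52)·4 + (15/52)·1 + (7/52)·11 + (3/52)·8 + (10/52)·138 + (9/52)·5 = 121/4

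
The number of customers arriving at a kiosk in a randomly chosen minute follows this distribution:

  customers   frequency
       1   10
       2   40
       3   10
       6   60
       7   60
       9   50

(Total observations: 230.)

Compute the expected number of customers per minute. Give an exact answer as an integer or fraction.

Total = 230, so P(customers=1) = 10/230, etc.
E[X] = (1/23)·1 + (4/23)·2 + (1/23)·3 + (6/23)·6 + (6/23)·7 + (5/23)·9
     = 135/23

135/23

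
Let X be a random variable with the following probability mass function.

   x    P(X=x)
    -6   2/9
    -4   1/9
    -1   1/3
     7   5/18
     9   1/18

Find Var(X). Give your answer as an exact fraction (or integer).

253/9

E[X] = (2/9)·(-6) + (1/9)·(-4) + (1/3)·(-1) + (5/18)·7 + (1/18)·9 = 1/3
E[X²] = (2/9)·36 + (1/9)·16 + (1/3)·1 + (5/18)·49 + (1/18)·81 = 254/9
Var(X) = 254/9 − (1/3)² = 253/9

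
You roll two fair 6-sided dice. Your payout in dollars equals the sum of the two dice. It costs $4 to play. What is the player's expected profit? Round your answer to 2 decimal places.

Distribution of the sum of the two dice: 2 w.p. 1/36, 3 w.p. 1/18, 4 w.p. 1/12, 5 w.p. 1/9, 6 w.p. 5/36, 7 w.p. 1/6, …
E[payout] = (1/36)·2 + (1/18)·3 + (1/12)·4 + (1/9)·5 + (5/36)·6 + (1/6)·7 + (5/36)·8 + (1/9)·9 + (1/12)·10 + (1/18)·11 + (1/36)·12 = 7
Expected profit = 7 − 4 = 3 ≈ $3.00

$3.00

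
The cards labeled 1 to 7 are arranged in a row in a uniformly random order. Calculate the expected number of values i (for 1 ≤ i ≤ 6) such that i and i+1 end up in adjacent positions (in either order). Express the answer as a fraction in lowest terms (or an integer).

For each i ∈ {1,…,6}, let Xᵢ = 1 if i and i+1 are adjacent. P(Xᵢ=1) = 2·(7−1)!/7! = 2/7.
By linearity, E[ΣXᵢ] = (6)·(2/7) = 12/7.

12/7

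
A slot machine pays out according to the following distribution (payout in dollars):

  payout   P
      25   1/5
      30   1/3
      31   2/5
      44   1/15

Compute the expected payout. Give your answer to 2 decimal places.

$30.33

E[X] = (1/5)·25 + (1/3)·30 + (2/5)·31 + (1/15)·44
     = 91/3 ≈ 30.33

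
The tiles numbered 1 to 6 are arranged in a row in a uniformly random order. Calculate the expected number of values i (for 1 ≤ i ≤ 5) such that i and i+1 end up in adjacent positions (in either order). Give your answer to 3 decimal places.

For each i ∈ {1,…,5}, let Xᵢ = 1 if i and i+1 are adjacent. P(Xᵢ=1) = 2·(6−1)!/6! = 2/6.
By linearity, E[ΣXᵢ] = (5)·(2/6) = 5/3.
≈ 1.667

1.667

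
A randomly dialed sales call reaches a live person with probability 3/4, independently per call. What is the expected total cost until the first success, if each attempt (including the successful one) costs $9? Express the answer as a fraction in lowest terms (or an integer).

E[#attempts] = 1/p = 4/3; E[cost] = 9·4/3 = 12.

$12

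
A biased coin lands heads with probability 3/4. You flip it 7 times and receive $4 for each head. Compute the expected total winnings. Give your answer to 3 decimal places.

E[#heads] = 7·3/4 = 21/4 (linearity over flips).
E[winnings] = 4·21/4 = 21.
≈ 21.000

$21.000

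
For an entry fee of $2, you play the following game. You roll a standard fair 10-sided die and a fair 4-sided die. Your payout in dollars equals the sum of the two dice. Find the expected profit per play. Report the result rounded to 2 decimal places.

$6.00

Distribution of the sum of the two dice: 2 w.p. 1/40, 3 w.p. 1/20, 4 w.p. 3/40, 5 w.p. 1/10, 6 w.p. 1/10, 7 w.p. 1/10, …
E[payout] = (1/40)·2 + (1/20)·3 + (3/40)·4 + (1/10)·5 + (1/10)·6 + (1/10)·7 + (1/10)·8 + (1/10)·9 + (1/10)·10 + (1/10)·11 + (3/40)·12 + (1/20)·13 + (1/40)·14 = 8
Expected profit = 8 − 2 = 6 ≈ $6.00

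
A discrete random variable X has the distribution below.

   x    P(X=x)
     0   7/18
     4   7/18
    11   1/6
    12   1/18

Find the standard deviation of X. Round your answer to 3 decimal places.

E[X] = 73/18, E[X²] = 619/18
Var(X) = E[X²] − (E[X])² = 619/18 − 5329/324 = 5813/324
SD(X) = √(5813/324) ≈ 4.236

4.236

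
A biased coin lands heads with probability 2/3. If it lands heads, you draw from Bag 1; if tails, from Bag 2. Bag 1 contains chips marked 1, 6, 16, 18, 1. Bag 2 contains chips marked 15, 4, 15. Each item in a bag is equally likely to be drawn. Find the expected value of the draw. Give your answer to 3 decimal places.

E[X | Bag 1] = (1 + 6 + 16 + 18 + 1)/5 = 42/5
E[X | Bag 2] = (15 + 4 + 15)/3 = 34/3
E[X] = (2/3)·42/5 + (1/3)·34/3 = 422/45 ≈ 9.378

9.378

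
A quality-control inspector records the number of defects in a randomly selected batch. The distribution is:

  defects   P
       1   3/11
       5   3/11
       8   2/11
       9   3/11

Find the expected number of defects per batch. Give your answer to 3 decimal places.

E[X] = (3/11)·1 + (3/11)·5 + (2/11)·8 + (3/11)·9
     = 61/11 ≈ 5.545

5.545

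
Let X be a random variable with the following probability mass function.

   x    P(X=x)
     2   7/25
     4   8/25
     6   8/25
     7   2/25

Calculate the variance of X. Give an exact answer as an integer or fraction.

1886/625

E[X] = (7/25)·2 + (8/25)·4 + (8/25)·6 + (2/25)·7 = 108/25
E[X²] = (7/25)·4 + (8/25)·16 + (8/25)·36 + (2/25)·49 = 542/25
Var(X) = 542/25 − (108/25)² = 1886/625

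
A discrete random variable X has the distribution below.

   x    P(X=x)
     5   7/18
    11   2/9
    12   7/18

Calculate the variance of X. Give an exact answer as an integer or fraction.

E[X] = (7/18)·5 + (2/9)·11 + (7/18)·12 = 163/18
E[X²] = (7/18)·25 + (2/9)·121 + (7/18)·144 = 1667/18
Var(X) = 1667/18 − (163/18)² = 3437/324

3437/324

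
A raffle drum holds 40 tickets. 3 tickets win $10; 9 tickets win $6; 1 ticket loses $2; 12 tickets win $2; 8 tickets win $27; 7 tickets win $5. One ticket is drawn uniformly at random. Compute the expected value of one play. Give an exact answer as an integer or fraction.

E[payout] = (3/40)·10 + (9/40)·6 + (1/40)·(-2) + (12/40)·2 + (8/40)·27 + (7/40)·5 = 357/40

357/40 dollars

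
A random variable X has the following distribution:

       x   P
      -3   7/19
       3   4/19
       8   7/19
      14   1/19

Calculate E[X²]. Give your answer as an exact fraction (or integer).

743/19

E[X²] = (7/19)·9 + (4/19)·9 + (7/19)·64 + (1/19)·196
     = 743/19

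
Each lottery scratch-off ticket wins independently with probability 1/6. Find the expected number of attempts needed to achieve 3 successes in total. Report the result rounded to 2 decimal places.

By linearity (sum of 3 independent geometric waits), E[trials] = 3/p = 3/(1/6) = 18.
≈ 18.00

18.00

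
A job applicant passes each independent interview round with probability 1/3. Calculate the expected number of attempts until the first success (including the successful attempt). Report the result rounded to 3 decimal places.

3.000

For a geometric distribution, E[trials] = 1/p = 1/(1/3) = 3.
≈ 3.000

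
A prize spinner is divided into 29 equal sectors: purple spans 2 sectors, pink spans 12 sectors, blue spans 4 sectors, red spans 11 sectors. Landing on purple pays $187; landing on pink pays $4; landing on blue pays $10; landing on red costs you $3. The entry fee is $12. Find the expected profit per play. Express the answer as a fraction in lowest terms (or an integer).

E[payout] = (2/29)·187 + (12/29)·4 + (4/29)·10 + (11/29)·(-3) = 429/29
Expected profit = 429/29 − 12 = 81/29

81/29 dollars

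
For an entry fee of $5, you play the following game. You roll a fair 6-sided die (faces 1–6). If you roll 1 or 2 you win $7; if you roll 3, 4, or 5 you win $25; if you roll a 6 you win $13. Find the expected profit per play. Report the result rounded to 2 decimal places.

$12.00

E[payout] = (1/3)·7 + (1/6)·13 + (1/2)·25 = 17
Expected profit = 17 − 5 = 12 ≈ $12.00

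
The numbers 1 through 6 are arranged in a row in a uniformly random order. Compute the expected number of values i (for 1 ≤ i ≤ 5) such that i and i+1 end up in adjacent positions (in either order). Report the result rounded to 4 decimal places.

For each i ∈ {1,…,5}, let Xᵢ = 1 if i and i+1 are adjacent. P(Xᵢ=1) = 2·(6−1)!/6! = 2/6.
By linearity, E[ΣXᵢ] = (5)·(2/6) = 5/3.
≈ 1.6667

1.6667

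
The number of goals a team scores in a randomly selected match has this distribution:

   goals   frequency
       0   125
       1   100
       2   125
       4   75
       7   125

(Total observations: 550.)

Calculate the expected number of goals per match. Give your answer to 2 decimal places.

Total = 550, so P(goals=0) = 125/550, etc.
E[X] = (5/22)·0 + (2/11)·1 + (5/22)·2 + (3/22)·4 + (5/22)·7
     = 61/22 ≈ 2.77

2.77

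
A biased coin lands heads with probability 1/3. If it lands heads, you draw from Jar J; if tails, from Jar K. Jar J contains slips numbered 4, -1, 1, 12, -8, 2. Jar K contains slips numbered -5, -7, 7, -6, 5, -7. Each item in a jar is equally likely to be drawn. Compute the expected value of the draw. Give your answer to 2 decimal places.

-0.89

E[X | Jar J] = (4 − 1 + 1 + 12 − 8 + 2)/6 = 5/3
E[X | Jar K] = (-5 − 7 + 7 − 6 + 5 − 7)/6 = -13/6
E[X] = (1/3)·5/3 + (2/3)·(-13/6) = -8/9 ≈ -0.89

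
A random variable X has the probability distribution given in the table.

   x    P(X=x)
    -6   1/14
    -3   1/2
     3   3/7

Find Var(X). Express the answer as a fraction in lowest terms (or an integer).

E[X] = (1/14)·(-6) + (1/2)·(-3) + (3/7)·3 = -9/14
E[X²] = (1/14)·36 + (1/2)·9 + (3/7)·9 = 153/14
Var(X) = 153/14 − (-9/14)² = 2061/196

2061/196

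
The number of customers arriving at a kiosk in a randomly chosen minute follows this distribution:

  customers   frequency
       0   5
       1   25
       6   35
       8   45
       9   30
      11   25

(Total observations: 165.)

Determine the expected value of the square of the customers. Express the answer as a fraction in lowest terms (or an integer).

Total = 165, so P(customers=0) = 5/165, etc.
E[X²] = (1/33)·0 + (5/33)·1 + (7/33)·36 + (3/11)·64 + (2/11)·81 + (5/33)·121
     = 1924/33

1924/33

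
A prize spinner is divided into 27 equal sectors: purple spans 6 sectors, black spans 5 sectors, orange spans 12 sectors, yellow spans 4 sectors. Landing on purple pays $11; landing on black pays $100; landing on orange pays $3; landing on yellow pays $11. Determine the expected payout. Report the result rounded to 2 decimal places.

$23.93

E[payout] = (6/27)·11 + (5/27)·100 + (12/27)·3 + (4/27)·11 = 646/27
≈ $23.93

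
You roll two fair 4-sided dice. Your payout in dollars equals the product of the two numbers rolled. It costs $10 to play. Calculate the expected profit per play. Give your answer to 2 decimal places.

Distribution of the product of the two numbers rolled: 1 w.p. 1/16, 2 w.p. 1/8, 3 w.p. 1/8, 4 w.p. 3/16, 6 w.p. 1/8, 8 w.p. 1/8, …
E[payout] = (1/16)·1 + (1/8)·2 + (1/8)·3 + (3/16)·4 + (1/8)·6 + (1/8)·8 + (1/16)·9 + (1/8)·12 + (1/16)·16 = 25/4
Expected profit = 25/4 − 10 = -15/4 ≈ -$3.75

-$3.75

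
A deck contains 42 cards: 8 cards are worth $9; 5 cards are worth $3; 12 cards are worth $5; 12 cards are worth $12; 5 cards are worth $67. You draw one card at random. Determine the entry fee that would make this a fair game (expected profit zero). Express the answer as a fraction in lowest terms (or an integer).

E[payout] = (8/42)·9 + (5/42)·3 + (12/42)·5 + (12/42)·12 + (5/42)·67 = 313/21
Fair fee = E[payout] = 313/21

313/21 dollars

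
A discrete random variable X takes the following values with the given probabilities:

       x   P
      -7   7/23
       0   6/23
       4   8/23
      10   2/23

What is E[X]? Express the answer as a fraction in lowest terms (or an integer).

E[X] = (7/23)·(-7) + (6/23)·0 + (8/23)·4 + (2/23)·10
     = 3/23

3/23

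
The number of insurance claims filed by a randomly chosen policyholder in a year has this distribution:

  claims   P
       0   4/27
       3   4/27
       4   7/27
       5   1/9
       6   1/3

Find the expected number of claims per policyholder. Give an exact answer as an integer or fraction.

E[X] = (4/27)·0 + (4/27)·3 + (7/27)·4 + (1/9)·5 + (1/3)·6
     = 109/27

109/27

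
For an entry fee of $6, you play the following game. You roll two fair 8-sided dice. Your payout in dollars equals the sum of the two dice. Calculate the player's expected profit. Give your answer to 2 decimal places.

Distribution of the sum of the two dice: 2 w.p. 1/64, 3 w.p. 1/32, 4 w.p. 3/64, 5 w.p. 1/16, 6 w.p. 5/64, 7 w.p. 3/32, …
E[payout] = (1/64)·2 + (1/32)·3 + (3/64)·4 + (1/16)·5 + (5/64)·6 + (3/32)·7 + (7/64)·8 + (1/8)·9 + (7/64)·10 + (3/32)·11 + (5/64)·12 + (1/16)·13 + (3/64)·14 + (1/32)·15 + (1/64)·16 = 9
Expected profit = 9 − 6 = 3 ≈ $3.00

$3.00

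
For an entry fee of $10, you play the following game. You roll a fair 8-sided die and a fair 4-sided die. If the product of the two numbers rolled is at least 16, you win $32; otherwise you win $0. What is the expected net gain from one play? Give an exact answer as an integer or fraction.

-$1

E[payout] = (23/32)·0 + (9/32)·32 = 9
Expected profit = 9 − 10 = -1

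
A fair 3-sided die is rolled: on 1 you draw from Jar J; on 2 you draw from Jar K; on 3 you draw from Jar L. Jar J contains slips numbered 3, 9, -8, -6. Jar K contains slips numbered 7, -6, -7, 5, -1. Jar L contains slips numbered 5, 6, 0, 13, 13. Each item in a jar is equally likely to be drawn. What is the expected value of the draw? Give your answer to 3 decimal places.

2.167

E[X | Jar J] = (3 + 9 − 8 − 6)/4 = -1/2
E[X | Jar K] = (7 − 6 − 7 + 5 − 1)/5 = -2/5
E[X | Jar L] = (5 + 6 + 0 + 13 + 13)/5 = 37/5
E[X] = (1/3)·(-1/2) + (1/3)·(-2/5) + (1/3)·37/5 = 13/6 ≈ 2.167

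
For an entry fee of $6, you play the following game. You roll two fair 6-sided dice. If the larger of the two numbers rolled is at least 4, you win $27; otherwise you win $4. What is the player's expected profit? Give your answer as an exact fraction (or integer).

61/4 dollars

E[payout] = (1/4)·4 + (3/4)·27 = 85/4
Expected profit = 85/4 − 6 = 61/4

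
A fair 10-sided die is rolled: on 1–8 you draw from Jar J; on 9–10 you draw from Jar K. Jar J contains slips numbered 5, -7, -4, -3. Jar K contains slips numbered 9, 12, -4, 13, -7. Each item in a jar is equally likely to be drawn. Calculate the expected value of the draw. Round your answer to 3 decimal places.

E[X | Jar J] = (5 − 7 − 4 − 3)/4 = -9/4
E[X | Jar K] = (9 + 12 − 4 + 13 − 7)/5 = 23/5
E[X] = (4/5)·(-9/4) + (1/5)·23/5 = -22/25 ≈ -0.880

-0.880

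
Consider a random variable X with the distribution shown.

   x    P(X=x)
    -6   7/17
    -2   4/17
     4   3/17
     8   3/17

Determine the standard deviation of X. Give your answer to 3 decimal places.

5.404

E[X] = -14/17, E[X²] = 508/17
Var(X) = E[X²] − (E[X])² = 508/17 − 196/289 = 8440/289
SD(X) = √(8440/289) ≈ 5.404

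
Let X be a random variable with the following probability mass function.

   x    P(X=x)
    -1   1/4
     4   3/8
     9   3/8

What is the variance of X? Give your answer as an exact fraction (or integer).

975/64

E[X] = (1/4)·(-1) + (3/8)·4 + (3/8)·9 = 37/8
E[X²] = (1/4)·1 + (3/8)·16 + (3/8)·81 = 293/8
Var(X) = 293/8 − (37/8)² = 975/64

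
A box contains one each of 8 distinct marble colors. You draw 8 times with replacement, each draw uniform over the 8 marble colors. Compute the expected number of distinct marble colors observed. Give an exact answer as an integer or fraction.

Let Xⱼ=1 if type j appears at least once. P(Xⱼ=1) = 1 − ((8−1)/8)^8 = 11012415/16777216.
E[#distinct] = 8·11012415/16777216 = 11012415/2097152.

11012415/2097152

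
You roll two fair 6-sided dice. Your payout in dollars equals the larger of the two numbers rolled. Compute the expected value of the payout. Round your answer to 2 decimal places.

Distribution of the larger of the two numbers rolled: 1 w.p. 1/36, 2 w.p. 1/12, 3 w.p. 5/36, 4 w.p. 7/36, 5 w.p. 1/4, 6 w.p. 11/36
E[payout] = (1/36)·1 + (1/12)·2 + (5/36)·3 + (7/36)·4 + (1/4)·5 + (11/36)·6 = 161/36
≈ $4.47

$4.47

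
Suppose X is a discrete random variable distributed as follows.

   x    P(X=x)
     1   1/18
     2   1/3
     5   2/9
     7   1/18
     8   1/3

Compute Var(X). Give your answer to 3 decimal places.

7.099

E[X] = (1/18)·1 + (1/3)·2 + (2/9)·5 + (1/18)·7 + (1/3)·8 = 44/9
E[X²] = (1/18)·1 + (1/3)·4 + (2/9)·25 + (1/18)·49 + (1/3)·64 = 31
Var(X) = 31 − (44/9)² = 575/81 ≈ 7.099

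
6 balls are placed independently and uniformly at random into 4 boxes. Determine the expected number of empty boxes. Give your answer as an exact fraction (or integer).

729/1024

Let Xⱼ=1 if box j is empty. P(Xⱼ=1) = ((4-1)/4)^6 = 729/4096.
By linearity, E[#empty] = 4·729/4096 = 729/1024.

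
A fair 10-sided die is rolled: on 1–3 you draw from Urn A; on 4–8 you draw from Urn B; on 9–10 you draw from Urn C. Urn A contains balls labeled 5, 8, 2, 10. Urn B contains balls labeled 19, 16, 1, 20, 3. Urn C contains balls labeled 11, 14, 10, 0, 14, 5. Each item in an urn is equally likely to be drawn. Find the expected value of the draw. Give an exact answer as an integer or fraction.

E[X | Urn A] = (5 + 8 + 2 + 10)/4 = 25/4
E[X | Urn B] = (19 + 16 + 1 + 20 + 3)/5 = 59/5
E[X | Urn C] = (11 + 14 + 10 + 0 + 14 + 5)/6 = 9
E[X] = (3/10)·25/4 + (1/2)·59/5 + (1/5)·9 = 383/40

383/40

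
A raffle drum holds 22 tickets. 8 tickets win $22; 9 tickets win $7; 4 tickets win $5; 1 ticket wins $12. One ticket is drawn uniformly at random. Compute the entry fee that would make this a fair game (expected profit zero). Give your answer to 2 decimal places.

E[payout] = (8/22)·22 + (9/22)·7 + (4/22)·5 + (1/22)·12 = 271/22
Fair fee = E[payout] = 271/22 ≈ $12.32

$12.32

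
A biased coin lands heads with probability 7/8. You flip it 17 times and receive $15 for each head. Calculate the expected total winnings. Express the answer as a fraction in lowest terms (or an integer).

E[#heads] = 17·7/8 = 119/8 (linearity over flips).
E[winnings] = 15·119/8 = 1785/8.

1785/8 dollars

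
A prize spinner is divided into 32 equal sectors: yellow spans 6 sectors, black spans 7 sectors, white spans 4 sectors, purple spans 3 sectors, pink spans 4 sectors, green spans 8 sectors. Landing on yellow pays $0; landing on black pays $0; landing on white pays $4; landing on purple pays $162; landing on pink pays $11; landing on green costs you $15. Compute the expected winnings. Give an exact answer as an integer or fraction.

E[payout] = (6/32)·0 + (7/32)·0 + (4/32)·4 + (3/32)·162 + (4/32)·11 + (8/32)·(-15) = 213/16

213/16 dollars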